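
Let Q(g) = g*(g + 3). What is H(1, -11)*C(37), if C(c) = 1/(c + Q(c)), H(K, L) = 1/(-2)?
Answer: -1/3034 ≈ -0.00032960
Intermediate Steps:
Q(g) = g*(3 + g)
H(K, L) = -½
C(c) = 1/(c + c*(3 + c))
H(1, -11)*C(37) = -1/(2*37*(4 + 37)) = -1/(74*41) = -½*1/1517 = -1/3034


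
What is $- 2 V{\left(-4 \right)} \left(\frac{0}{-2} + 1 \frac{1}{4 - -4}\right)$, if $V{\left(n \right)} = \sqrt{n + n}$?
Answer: $- \frac{i \sqrt{2}}{2} \approx - 0.70711 i$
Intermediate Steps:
$V{\left(n \right)} = \sqrt{2} \sqrt{n}$ ($V{\left(n \right)} = \sqrt{2 n} = \sqrt{2} \sqrt{n}$)
$- 2 V{\left(-4 \right)} \left(\frac{0}{-2} + 1 \frac{1}{4 - -4}\right) = - 2 \sqrt{2} \sqrt{-4} \left(\frac{0}{-2} + 1 \frac{1}{4 - -4}\right) = - 2 \sqrt{2} \cdot 2 i \left(0 \left(- \frac{1}{2}\right) + 1 \frac{1}{4 + 4}\right) = - 2 \cdot 2 i \sqrt{2} \left(0 + 1 \cdot \frac{1}{8}\right) = - 4 i \sqrt{2} \left(0 + 1 \cdot \frac{1}{8}\right) = - 4 i \sqrt{2} \left(0 + \frac{1}{8}\right) = - 4 i \sqrt{2} \cdot \frac{1}{8} = - \frac{i \sqrt{2}}{2}$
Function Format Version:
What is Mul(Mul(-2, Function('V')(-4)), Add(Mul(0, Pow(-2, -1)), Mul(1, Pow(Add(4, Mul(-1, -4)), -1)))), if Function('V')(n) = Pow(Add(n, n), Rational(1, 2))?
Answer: Mul(Rational(-1, 2), I, Pow(2, Rational(1, 2))) ≈ Mul(-0.70711, I)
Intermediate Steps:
Function('V')(n) = Mul(Pow(2, Rational(1, 2)), Pow(n, Rational(1, 2))) (Function('V')(n) = Pow(Mul(2, n), Rational(1, 2)) = Mul(Pow(2, Rational(1, 2)), Pow(n, Rational(1, 2))))
Mul(Mul(-2, Function('V')(-4)), Add(Mul(0, Pow(-2, -1)), Mul(1, Pow(Add(4, Mul(-1, -4)), -1)))) = Mul(Mul(-2, Mul(Pow(2, Rational(1, 2)), Pow(-4, Rational(1, 2)))), Add(Mul(0, Pow(-2, -1)), Mul(1, Pow(Add(4, Mul(-1, -4)), -1)))) = Mul(Mul(-2, Mul(Pow(2, Rational(1, 2)), Mul(2, I))), Add(Mul(0, Rational(-1, 2)), Mul(1, Pow(Add(4, 4), -1)))) = Mul(Mul(-2, Mul(2, I, Pow(2, Rational(1, 2)))), Add(0, Mul(1, Pow(8, -1)))) = Mul(Mul(-4, I, Pow(2, Rational(1, 2))), Add(0, Mul(1, Rational(1, 8)))) = Mul(Mul(-4, I, Pow(2, Rational(1, 2))), Add(0, Rational(1, 8))) = Mul(Mul(-4, I, Pow(2, Rational(1, 2))), Rational(1, 8)) = Mul(Rational(-1, 2), I, Pow(2, Rational(1, 2)))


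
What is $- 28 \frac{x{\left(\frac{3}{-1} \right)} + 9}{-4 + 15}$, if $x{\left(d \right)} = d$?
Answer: $- \frac{168}{11} \approx -15.273$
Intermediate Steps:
$- 28 \frac{x{\left(\frac{3}{-1} \right)} + 9}{-4 + 15} = - 28 \frac{\frac{3}{-1} + 9}{-4 + 15} = - 28 \frac{3 \left(-1\right) + 9}{11} = - 28 \left(-3 + 9\right) \frac{1}{11} = - 28 \cdot 6 \cdot \frac{1}{11} = \left(-28\right) \frac{6}{11} = - \frac{168}{11}$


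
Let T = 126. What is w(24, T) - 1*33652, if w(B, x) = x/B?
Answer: -134587/4 ≈ -33647.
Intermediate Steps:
w(24, T) - 1*33652 = 126/24 - 1*33652 = 126*(1/24) - 33652 = 21/4 - 33652 = -134587/4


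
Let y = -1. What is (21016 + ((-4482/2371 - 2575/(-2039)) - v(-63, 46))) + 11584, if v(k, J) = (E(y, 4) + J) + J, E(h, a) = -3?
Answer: 157170388186/4834469 ≈ 32510.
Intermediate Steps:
v(k, J) = -3 + 2*J (v(k, J) = (-3 + J) + J = -3 + 2*J)
(21016 + ((-4482/2371 - 2575/(-2039)) - v(-63, 46))) + 11584 = (21016 + ((-4482/2371 - 2575/(-2039)) - (-3 + 2*46))) + 11584 = (21016 + ((-4482*1/2371 - 2575*(-1/2039)) - (-3 + 92))) + 11584 = (21016 + ((-4482/2371 + 2575/2039) - 1*89)) + 11584 = (21016 + (-3033473/4834469 - 89)) + 11584 = (21016 - 433301214/4834469) + 11584 = 101167899290/4834469 + 11584 = 157170388186/4834469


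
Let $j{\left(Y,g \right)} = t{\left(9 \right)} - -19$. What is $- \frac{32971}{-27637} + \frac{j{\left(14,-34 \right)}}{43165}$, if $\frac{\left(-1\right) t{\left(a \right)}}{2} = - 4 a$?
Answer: $\frac{1425708182}{1192951105} \approx 1.1951$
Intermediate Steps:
$t{\left(a \right)} = 8 a$ ($t{\left(a \right)} = - 2 \left(- 4 a\right) = 8 a$)
$j{\left(Y,g \right)} = 91$ ($j{\left(Y,g \right)} = 8 \cdot 9 - -19 = 72 + 19 = 91$)
$- \frac{32971}{-27637} + \frac{j{\left(14,-34 \right)}}{43165} = - \frac{32971}{-27637} + \frac{91}{43165} = \left(-32971\right) \left(- \frac{1}{27637}\right) + 91 \cdot \frac{1}{43165} = \frac{32971}{27637} + \frac{91}{43165} = \frac{1425708182}{1192951105}$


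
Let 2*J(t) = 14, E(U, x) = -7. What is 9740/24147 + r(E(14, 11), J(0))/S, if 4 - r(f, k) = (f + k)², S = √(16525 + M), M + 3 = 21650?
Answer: 9740/24147 + 2*√9543/9543 ≈ 0.42384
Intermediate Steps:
M = 21647 (M = -3 + 21650 = 21647)
S = 2*√9543 (S = √(16525 + 21647) = √38172 = 2*√9543 ≈ 195.38)
J(t) = 7 (J(t) = (½)*14 = 7)
r(f, k) = 4 - (f + k)²
9740/24147 + r(E(14, 11), J(0))/S = 9740/24147 + (4 - (-7 + 7)²)/((2*√9543)) = 9740*(1/24147) + (4 - 1*0²)*(√9543/19086) = 9740/24147 + (4 - 1*0)*(√9543/19086) = 9740/24147 + (4 + 0)*(√9543/19086) = 9740/24147 + 4*(√9543/19086) = 9740/24147 + 2*√9543/9543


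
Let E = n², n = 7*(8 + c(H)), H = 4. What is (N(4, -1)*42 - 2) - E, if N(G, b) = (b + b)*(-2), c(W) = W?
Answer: -6890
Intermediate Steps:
N(G, b) = -4*b (N(G, b) = (2*b)*(-2) = -4*b)
n = 84 (n = 7*(8 + 4) = 7*12 = 84)
E = 7056 (E = 84² = 7056)
(N(4, -1)*42 - 2) - E = (-4*(-1)*42 - 2) - 1*7056 = (4*42 - 2) - 7056 = (168 - 2) - 7056 = 166 - 7056 = -6890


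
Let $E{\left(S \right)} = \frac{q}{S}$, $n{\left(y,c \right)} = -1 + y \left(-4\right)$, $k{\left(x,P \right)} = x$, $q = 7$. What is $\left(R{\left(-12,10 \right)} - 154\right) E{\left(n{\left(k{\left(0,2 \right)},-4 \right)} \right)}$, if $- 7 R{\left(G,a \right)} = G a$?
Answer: $958$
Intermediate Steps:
$R{\left(G,a \right)} = - \frac{G a}{7}$
$n{\left(y,c \right)} = -1 - 4 y$
$E{\left(S \right)} = \frac{7}{S}$
$\left(R{\left(-12,10 \right)} - 154\right) E{\left(n{\left(k{\left(0,2 \right)},-4 \right)} \right)} = \left(\left(- \frac{1}{7}\right) \left(-12\right) 10 - 154\right) \frac{7}{-1 - 0} = \left(\frac{120}{7} - 154\right) \frac{7}{-1 + 0} = - \frac{958 \frac{7}{-1}}{7} = - \frac{958 \cdot 7 \left(-1\right)}{7} = \left(- \frac{958}{7}\right) \left(-7\right) = 958$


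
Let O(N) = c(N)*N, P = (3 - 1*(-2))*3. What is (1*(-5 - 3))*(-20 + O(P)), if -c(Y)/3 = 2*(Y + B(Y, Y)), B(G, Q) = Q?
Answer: 21760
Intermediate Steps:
c(Y) = -12*Y (c(Y) = -6*(Y + Y) = -6*2*Y = -12*Y)
P = 15 (P = (3 + 2)*3 = 5*3 = 15)
O(N) = -12*N² (O(N) = (-12*N)*N = -12*N²)
(1*(-5 - 3))*(-20 + O(P)) = (1*(-5 - 3))*(-20 - 12*15²) = (1*(-8))*(-20 - 12*225) = -8*(-20 - 2700) = -8*(-2720) = 21760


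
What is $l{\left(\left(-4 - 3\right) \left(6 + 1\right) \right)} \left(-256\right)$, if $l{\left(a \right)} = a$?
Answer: $12544$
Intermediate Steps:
$l{\left(\left(-4 - 3\right) \left(6 + 1\right) \right)} \left(-256\right) = \left(-4 - 3\right) \left(6 + 1\right) \left(-256\right) = \left(-7\right) 7 \left(-256\right) = \left(-49\right) \left(-256\right) = 12544$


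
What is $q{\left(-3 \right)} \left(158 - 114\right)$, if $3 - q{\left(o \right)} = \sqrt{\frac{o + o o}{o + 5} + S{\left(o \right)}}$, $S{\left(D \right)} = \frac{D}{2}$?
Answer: $132 - 22 \sqrt{6} \approx 78.111$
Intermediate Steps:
$S{\left(D \right)} = \frac{D}{2}$ ($S{\left(D \right)} = D \frac{1}{2} = \frac{D}{2}$)
$q{\left(o \right)} = 3 - \sqrt{\frac{o}{2} + \frac{o + o^{2}}{5 + o}}$ ($q{\left(o \right)} = 3 - \sqrt{\frac{o + o o}{o + 5} + \frac{o}{2}} = 3 - \sqrt{\frac{o + o^{2}}{5 + o} + \frac{o}{2}} = 3 - \sqrt{\frac{o}{2} + \frac{o + o^{2}}{5 + o}}$)
$q{\left(-3 \right)} \left(158 - 114\right) = \left(3 - \frac{\sqrt{2} \sqrt{- \frac{3 \left(7 + 3 \left(-3\right)\right)}{5 - 3}}}{2}\right) \left(158 - 114\right) = \left(3 - \frac{\sqrt{2} \sqrt{- \frac{3 \left(7 - 9\right)}{2}}}{2}\right) 44 = \left(3 - \frac{\sqrt{2} \sqrt{\left(-3\right) \frac{1}{2} \left(-2\right)}}{2}\right) 44 = \left(3 - \frac{\sqrt{2} \sqrt{3}}{2}\right) 44 = \left(3 - \frac{\sqrt{6}}{2}\right) 44 = 132 - 22 \sqrt{6}$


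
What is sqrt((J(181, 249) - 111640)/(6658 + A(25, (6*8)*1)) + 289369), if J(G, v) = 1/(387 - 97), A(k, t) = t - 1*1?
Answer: sqrt(4862258626889542)/129630 ≈ 537.92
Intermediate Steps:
A(k, t) = -1 + t (A(k, t) = t - 1 = -1 + t)
J(G, v) = 1/290
sqrt((J(181, 249) - 111640)/(6658 + A(25, (6*8)*1)) + 289369) = sqrt((1/290 - 111640)/(6658 + (-1 + (6*8)*1)) + 289369) = sqrt(-32375599/(290*(6658 + (-1 + 48*1))) + 289369) = sqrt(-32375599/(290*(6658 + (-1 + 48))) + 289369) = sqrt(-32375599/(290*(6658 + 47)) + 289369) = sqrt(-32375599/290/6705 + 289369) = sqrt(-32375599/290*1/6705 + 289369) = sqrt(-32375599/1944450 + 289369) = sqrt(562631176451/1944450) = sqrt(4862258626889542)/129630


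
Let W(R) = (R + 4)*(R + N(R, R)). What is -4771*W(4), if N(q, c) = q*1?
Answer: -305344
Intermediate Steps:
N(q, c) = q
W(R) = 2*R*(4 + R) (W(R) = (R + 4)*(R + R) = (4 + R)*(2*R) = 2*R*(4 + R))
-4771*W(4) = -9542*4*(4 + 4) = -9542*4*8 = -4771*64 = -305344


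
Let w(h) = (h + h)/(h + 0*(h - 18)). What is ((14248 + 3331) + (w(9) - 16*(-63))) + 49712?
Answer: 68301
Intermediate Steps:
w(h) = 2 (w(h) = (2*h)/(h + 0*(-18 + h)) = (2*h)/(h + 0) = (2*h)/h = 2)
((14248 + 3331) + (w(9) - 16*(-63))) + 49712 = ((14248 + 3331) + (2 - 16*(-63))) + 49712 = (17579 + (2 + 1008)) + 49712 = (17579 + 1010) + 49712 = 18589 + 49712 = 68301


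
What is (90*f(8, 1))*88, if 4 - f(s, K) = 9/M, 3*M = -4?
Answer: 85140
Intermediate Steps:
M = -4/3 (M = (⅓)*(-4) = -4/3 ≈ -1.3333)
f(s, K) = 43/4 (f(s, K) = 4 - 9/(-4/3) = 4 - 9*(-3)/4 = 4 - 1*(-27/4) = 4 + 27/4 = 43/4)
(90*f(8, 1))*88 = (90*(43/4))*88 = (1935/2)*88 = 85140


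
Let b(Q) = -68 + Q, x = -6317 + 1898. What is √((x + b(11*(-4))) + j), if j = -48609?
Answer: 2*I*√13285 ≈ 230.52*I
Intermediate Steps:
x = -4419
√((x + b(11*(-4))) + j) = √((-4419 + (-68 + 11*(-4))) - 48609) = √((-4419 + (-68 - 44)) - 48609) = √((-4419 - 112) - 48609) = √(-4531 - 48609) = √(-53140) = 2*I*√13285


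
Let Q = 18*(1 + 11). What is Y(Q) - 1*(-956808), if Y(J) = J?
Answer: 957024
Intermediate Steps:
Q = 216 (Q = 18*12 = 216)
Y(Q) - 1*(-956808) = 216 - 1*(-956808) = 216 + 956808 = 957024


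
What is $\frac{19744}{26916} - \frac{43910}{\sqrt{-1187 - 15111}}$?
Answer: $\frac{4936}{6729} + \frac{21955 i \sqrt{16298}}{8149} \approx 0.73354 + 343.95 i$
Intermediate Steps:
$\frac{19744}{26916} - \frac{43910}{\sqrt{-1187 - 15111}} = 19744 \cdot \frac{1}{26916} - \frac{43910}{\sqrt{-16298}} = \frac{4936}{6729} - \frac{43910}{i \sqrt{16298}} = \frac{4936}{6729} - 43910 \left(- \frac{i \sqrt{16298}}{16298}\right) = \frac{4936}{6729} + \frac{21955 i \sqrt{16298}}{8149}$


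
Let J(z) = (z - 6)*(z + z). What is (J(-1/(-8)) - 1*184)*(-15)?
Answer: 89025/32 ≈ 2782.0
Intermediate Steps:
J(z) = 2*z*(-6 + z) (J(z) = (-6 + z)*(2*z) = 2*z*(-6 + z))
(J(-1/(-8)) - 1*184)*(-15) = (2*(-1/(-8))*(-6 - 1/(-8)) - 1*184)*(-15) = (2*(-1*(-⅛))*(-6 - 1*(-⅛)) - 184)*(-15) = (2*(⅛)*(-6 + ⅛) - 184)*(-15) = (2*(⅛)*(-47/8) - 184)*(-15) = (-47/32 - 184)*(-15) = -5935/32*(-15) = 89025/32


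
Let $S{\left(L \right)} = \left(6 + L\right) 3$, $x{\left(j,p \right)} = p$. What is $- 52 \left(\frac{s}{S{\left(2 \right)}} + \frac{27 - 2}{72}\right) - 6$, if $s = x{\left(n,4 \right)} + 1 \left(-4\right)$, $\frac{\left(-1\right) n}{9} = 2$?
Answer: $- \frac{433}{18} \approx -24.056$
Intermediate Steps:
$n = -18$ ($n = \left(-9\right) 2 = -18$)
$s = 0$ ($s = 4 + 1 \left(-4\right) = 4 - 4 = 0$)
$S{\left(L \right)} = 18 + 3 L$
$- 52 \left(\frac{s}{S{\left(2 \right)}} + \frac{27 - 2}{72}\right) - 6 = - 52 \left(\frac{0}{18 + 3 \cdot 2} + \frac{27 - 2}{72}\right) - 6 = - 52 \left(\frac{0}{18 + 6} + \left(27 - 2\right) \frac{1}{72}\right) - 6 = - 52 \left(\frac{0}{24} + 25 \cdot \frac{1}{72}\right) - 6 = - 52 \left(0 \cdot \frac{1}{24} + \frac{25}{72}\right) - 6 = - 52 \left(0 + \frac{25}{72}\right) - 6 = \left(-52\right) \frac{25}{72} - 6 = - \frac{325}{18} - 6 = - \frac{433}{18}$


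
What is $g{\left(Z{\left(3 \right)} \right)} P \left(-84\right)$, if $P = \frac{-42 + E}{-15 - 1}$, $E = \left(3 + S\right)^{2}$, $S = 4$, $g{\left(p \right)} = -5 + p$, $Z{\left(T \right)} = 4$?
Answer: $- \frac{147}{4} \approx -36.75$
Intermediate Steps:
$E = 49$ ($E = \left(3 + 4\right)^{2} = 7^{2} = 49$)
$P = - \frac{7}{16}$ ($P = \frac{-42 + 49}{-15 - 1} = \frac{7}{-16} = 7 \left(- \frac{1}{16}\right) = - \frac{7}{16} \approx -0.4375$)
$g{\left(Z{\left(3 \right)} \right)} P \left(-84\right) = \left(-5 + 4\right) \left(- \frac{7}{16}\right) \left(-84\right) = \left(-1\right) \left(- \frac{7}{16}\right) \left(-84\right) = \frac{7}{16} \left(-84\right) = - \frac{147}{4}$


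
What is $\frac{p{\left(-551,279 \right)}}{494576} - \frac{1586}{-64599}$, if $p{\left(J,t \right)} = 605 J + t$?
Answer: $- \frac{84967127}{130938996} \approx -0.64891$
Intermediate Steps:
$p{\left(J,t \right)} = t + 605 J$
$\frac{p{\left(-551,279 \right)}}{494576} - \frac{1586}{-64599} = \frac{279 + 605 \left(-551\right)}{494576} - \frac{1586}{-64599} = \left(279 - 333355\right) \frac{1}{494576} - - \frac{26}{1059} = \left(-333076\right) \frac{1}{494576} + \frac{26}{1059} = - \frac{83269}{123644} + \frac{26}{1059} = - \frac{84967127}{130938996}$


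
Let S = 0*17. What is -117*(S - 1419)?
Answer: 166023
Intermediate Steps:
S = 0
-117*(S - 1419) = -117*(0 - 1419) = -117*(-1419) = 166023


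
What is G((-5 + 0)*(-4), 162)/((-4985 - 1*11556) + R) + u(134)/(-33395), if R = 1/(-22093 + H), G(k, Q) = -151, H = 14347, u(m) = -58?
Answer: 46491670216/4278787372865 ≈ 0.010866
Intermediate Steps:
R = -1/7746 (R = 1/(-22093 + 14347) = 1/(-7746) = -1/7746 ≈ -0.00012910)
G((-5 + 0)*(-4), 162)/((-4985 - 1*11556) + R) + u(134)/(-33395) = -151/((-4985 - 1*11556) - 1/7746) - 58/(-33395) = -151/((-4985 - 11556) - 1/7746) - 58*(-1/33395) = -151/(-16541 - 1/7746) + 58/33395 = -151/(-128126587/7746) + 58/33395 = -151*(-7746/128126587) + 58/33395 = 1169646/128126587 + 58/33395 = 46491670216/4278787372865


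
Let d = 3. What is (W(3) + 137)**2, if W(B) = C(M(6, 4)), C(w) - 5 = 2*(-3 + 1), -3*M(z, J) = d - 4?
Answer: 19044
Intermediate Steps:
M(z, J) = 1/3 (M(z, J) = -(3 - 4)/3 = -1/3*(-1) = 1/3)
C(w) = 1 (C(w) = 5 + 2*(-3 + 1) = 5 + 2*(-2) = 5 - 4 = 1)
W(B) = 1
(W(3) + 137)**2 = (1 + 137)**2 = 138**2 = 19044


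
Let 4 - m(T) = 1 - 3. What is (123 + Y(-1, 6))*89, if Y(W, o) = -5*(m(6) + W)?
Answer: 8722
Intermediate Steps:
m(T) = 6 (m(T) = 4 - (1 - 3) = 4 - 1*(-2) = 4 + 2 = 6)
Y(W, o) = -30 - 5*W (Y(W, o) = -5*(6 + W) = -30 - 5*W)
(123 + Y(-1, 6))*89 = (123 + (-30 - 5*(-1)))*89 = (123 + (-30 + 5))*89 = (123 - 25)*89 = 98*89 = 8722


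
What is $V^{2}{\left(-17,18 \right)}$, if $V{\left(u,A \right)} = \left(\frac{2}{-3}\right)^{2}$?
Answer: $\frac{16}{81} \approx 0.19753$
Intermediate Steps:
$V{\left(u,A \right)} = \frac{4}{9}$ ($V{\left(u,A \right)} = \left(2 \left(- \frac{1}{3}\right)\right)^{2} = \left(- \frac{2}{3}\right)^{2} = \frac{4}{9}$)
$V^{2}{\left(-17,18 \right)} = \left(\frac{4}{9}\right)^{2} = \frac{16}{81}$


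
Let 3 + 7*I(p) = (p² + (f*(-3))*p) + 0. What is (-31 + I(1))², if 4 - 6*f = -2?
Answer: 49284/49 ≈ 1005.8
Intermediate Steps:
f = 1 (f = ⅔ - ⅙*(-2) = ⅔ + ⅓ = 1)
I(p) = -3/7 - 3*p/7 + p²/7 (I(p) = -3/7 + ((p² + (1*(-3))*p) + 0)/7 = -3/7 + ((p² - 3*p) + 0)/7 = -3/7 + (p² - 3*p)/7 = -3/7 + (-3*p/7 + p²/7) = -3/7 - 3*p/7 + p²/7)
(-31 + I(1))² = (-31 + (-3/7 - 3/7*1 + (⅐)*1²))² = (-31 + (-3/7 - 3/7 + (⅐)*1))² = (-31 + (-3/7 - 3/7 + ⅐))² = (-31 - 5/7)² = (-222/7)² = 49284/49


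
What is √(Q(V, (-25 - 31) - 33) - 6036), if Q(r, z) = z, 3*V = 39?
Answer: 35*I*√5 ≈ 78.262*I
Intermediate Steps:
V = 13 (V = (⅓)*39 = 13)
√(Q(V, (-25 - 31) - 33) - 6036) = √(((-25 - 31) - 33) - 6036) = √((-56 - 33) - 6036) = √(-89 - 6036) = √(-6125) = 35*I*√5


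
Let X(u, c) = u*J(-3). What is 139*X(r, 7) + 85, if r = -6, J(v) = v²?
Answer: -7421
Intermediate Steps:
X(u, c) = 9*u (X(u, c) = u*(-3)² = u*9 = 9*u)
139*X(r, 7) + 85 = 139*(9*(-6)) + 85 = 139*(-54) + 85 = -7506 + 85 = -7421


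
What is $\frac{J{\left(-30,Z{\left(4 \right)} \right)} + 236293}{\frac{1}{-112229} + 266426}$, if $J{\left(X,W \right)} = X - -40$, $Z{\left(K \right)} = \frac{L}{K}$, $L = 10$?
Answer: $\frac{26520049387}{29900723553} \approx 0.88694$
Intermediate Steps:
$Z{\left(K \right)} = \frac{10}{K}$
$J{\left(X,W \right)} = 40 + X$ ($J{\left(X,W \right)} = X + 40 = 40 + X$)
$\frac{J{\left(-30,Z{\left(4 \right)} \right)} + 236293}{\frac{1}{-112229} + 266426} = \frac{\left(40 - 30\right) + 236293}{\frac{1}{-112229} + 266426} = \frac{10 + 236293}{- \frac{1}{112229} + 266426} = \frac{236303}{\frac{29900723553}{112229}} = 236303 \cdot \frac{112229}{29900723553} = \frac{26520049387}{29900723553}$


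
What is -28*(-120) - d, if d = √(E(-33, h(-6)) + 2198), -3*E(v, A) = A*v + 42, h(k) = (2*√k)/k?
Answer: 3360 - √(19656 - 33*I*√6)/3 ≈ 3313.3 + 0.096093*I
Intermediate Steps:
h(k) = 2/√k
E(v, A) = -14 - A*v/3 (E(v, A) = -(A*v + 42)/3 = -(42 + A*v)/3 = -14 - A*v/3)
d = √(2184 - 11*I*√6/3) (d = √((-14 - ⅓*2/√(-6)*(-33)) + 2198) = √((-14 - ⅓*2*(-I*√6/6)*(-33)) + 2198) = √((-14 - ⅓*(-I*√6/3)*(-33)) + 2198) = √((-14 - 11*I*√6/3) + 2198) = √(2184 - 11*I*√6/3) ≈ 46.733 - 0.09609*I)
-28*(-120) - d = -28*(-120) - √(19656 - 33*I*√6)/3 = 3360 - √(19656 - 33*I*√6)/3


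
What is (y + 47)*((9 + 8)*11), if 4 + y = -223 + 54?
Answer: -23562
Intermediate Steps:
y = -173 (y = -4 + (-223 + 54) = -4 - 169 = -173)
(y + 47)*((9 + 8)*11) = (-173 + 47)*((9 + 8)*11) = -2142*11 = -126*187 = -23562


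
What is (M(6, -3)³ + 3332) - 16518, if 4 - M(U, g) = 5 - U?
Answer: -13061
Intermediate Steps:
M(U, g) = -1 + U (M(U, g) = 4 - (5 - U) = 4 + (-5 + U) = -1 + U)
(M(6, -3)³ + 3332) - 16518 = ((-1 + 6)³ + 3332) - 16518 = (5³ + 3332) - 16518 = (125 + 3332) - 16518 = 3457 - 16518 = -13061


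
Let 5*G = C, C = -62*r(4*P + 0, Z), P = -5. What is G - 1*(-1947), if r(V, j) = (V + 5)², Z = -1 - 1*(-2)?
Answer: -843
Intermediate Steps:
Z = 1 (Z = -1 + 2 = 1)
r(V, j) = (5 + V)²
C = -13950 (C = -62*(5 + (4*(-5) + 0))² = -62*(5 + (-20 + 0))² = -62*(5 - 20)² = -62*(-15)² = -62*225 = -13950)
G = -2790 (G = (⅕)*(-13950) = -2790)
G - 1*(-1947) = -2790 - 1*(-1947) = -2790 + 1947 = -843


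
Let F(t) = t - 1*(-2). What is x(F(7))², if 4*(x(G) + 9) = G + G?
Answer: 81/4 ≈ 20.250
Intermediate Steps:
F(t) = 2 + t (F(t) = t + 2 = 2 + t)
x(G) = -9 + G/2 (x(G) = -9 + (G + G)/4 = -9 + (2*G)/4 = -9 + G/2)
x(F(7))² = (-9 + (2 + 7)/2)² = (-9 + (½)*9)² = (-9 + 9/2)² = (-9/2)² = 81/4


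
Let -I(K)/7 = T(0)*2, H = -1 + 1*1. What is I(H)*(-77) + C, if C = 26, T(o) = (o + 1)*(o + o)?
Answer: 26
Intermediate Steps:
T(o) = 2*o*(1 + o) (T(o) = (1 + o)*(2*o) = 2*o*(1 + o))
H = 0 (H = -1 + 1 = 0)
I(K) = 0 (I(K) = -7*2*0*(1 + 0)*2 = -7*2*0*1*2 = -0*2 = -7*0 = 0)
I(H)*(-77) + C = 0*(-77) + 26 = 0 + 26 = 26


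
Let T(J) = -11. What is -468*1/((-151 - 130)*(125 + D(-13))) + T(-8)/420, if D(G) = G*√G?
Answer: -2179843/150239460 + 3042*I*√13/2503991 ≈ -0.014509 + 0.0043802*I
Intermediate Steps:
D(G) = G^(3/2)
-468*1/((-151 - 130)*(125 + D(-13))) + T(-8)/420 = -468*1/((-151 - 130)*(125 + (-13)^(3/2))) - 11/420 = -468*(-1/(281*(125 - 13*I*√13))) - 11*1/420 = -468/(-35125 + 3653*I*√13) - 11/420 = -11/420 - 468/(-35125 + 3653*I*√13)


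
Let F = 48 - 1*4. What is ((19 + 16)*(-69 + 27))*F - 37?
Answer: -64717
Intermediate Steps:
F = 44 (F = 48 - 4 = 44)
((19 + 16)*(-69 + 27))*F - 37 = ((19 + 16)*(-69 + 27))*44 - 37 = (35*(-42))*44 - 37 = -1470*44 - 37 = -64680 - 37 = -64717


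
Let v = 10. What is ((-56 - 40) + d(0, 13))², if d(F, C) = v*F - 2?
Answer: 9604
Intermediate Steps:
d(F, C) = -2 + 10*F (d(F, C) = 10*F - 2 = -2 + 10*F)
((-56 - 40) + d(0, 13))² = ((-56 - 40) + (-2 + 10*0))² = (-96 + (-2 + 0))² = (-96 - 2)² = (-98)² = 9604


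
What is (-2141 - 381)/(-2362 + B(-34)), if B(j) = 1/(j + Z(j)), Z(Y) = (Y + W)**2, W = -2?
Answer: 3182764/2980843 ≈ 1.0677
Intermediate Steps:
Z(Y) = (-2 + Y)**2 (Z(Y) = (Y - 2)**2 = (-2 + Y)**2)
B(j) = 1/(j + (-2 + j)**2)
(-2141 - 381)/(-2362 + B(-34)) = (-2141 - 381)/(-2362 + 1/(-34 + (-2 - 34)**2)) = -2522/(-2362 + 1/(-34 + (-36)**2)) = -2522/(-2362 + 1/(-34 + 1296)) = -2522/(-2362 + 1/1262) = -2522/(-2980843/1262) = -2522*(-1262/2980843) = 3182764/2980843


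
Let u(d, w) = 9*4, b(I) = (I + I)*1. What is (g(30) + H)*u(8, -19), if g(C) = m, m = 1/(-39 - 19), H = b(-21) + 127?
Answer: 88722/29 ≈ 3059.4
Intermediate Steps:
b(I) = 2*I (b(I) = (2*I)*1 = 2*I)
H = 85 (H = 2*(-21) + 127 = -42 + 127 = 85)
m = -1/58 (m = 1/(-58) = -1/58 ≈ -0.017241)
g(C) = -1/58
u(d, w) = 36
(g(30) + H)*u(8, -19) = (-1/58 + 85)*36 = (4929/58)*36 = 88722/29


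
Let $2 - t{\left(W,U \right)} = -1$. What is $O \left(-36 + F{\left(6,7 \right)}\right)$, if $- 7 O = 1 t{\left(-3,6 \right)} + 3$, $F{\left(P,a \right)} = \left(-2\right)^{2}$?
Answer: $\frac{192}{7} \approx 27.429$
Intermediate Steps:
$t{\left(W,U \right)} = 3$ ($t{\left(W,U \right)} = 2 - -1 = 2 + 1 = 3$)
$F{\left(P,a \right)} = 4$
$O = - \frac{6}{7}$ ($O = - \frac{1 \cdot 3 + 3}{7} = - \frac{3 + 3}{7} = \left(- \frac{1}{7}\right) 6 = - \frac{6}{7} \approx -0.85714$)
$O \left(-36 + F{\left(6,7 \right)}\right) = - \frac{6 \left(-36 + 4\right)}{7} = \left(- \frac{6}{7}\right) \left(-32\right) = \frac{192}{7}$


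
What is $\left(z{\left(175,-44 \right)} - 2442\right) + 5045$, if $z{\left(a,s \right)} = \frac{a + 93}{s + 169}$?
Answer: $\frac{325643}{125} \approx 2605.1$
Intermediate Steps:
$z{\left(a,s \right)} = \frac{93 + a}{169 + s}$
$\left(z{\left(175,-44 \right)} - 2442\right) + 5045 = \left(\frac{93 + 175}{169 - 44} - 2442\right) + 5045 = \left(\frac{1}{125} \cdot 268 - 2442\right) + 5045 = \left(\frac{268}{125} - 2442\right) + 5045 = - \frac{304982}{125} + 5045 = \frac{325643}{125}$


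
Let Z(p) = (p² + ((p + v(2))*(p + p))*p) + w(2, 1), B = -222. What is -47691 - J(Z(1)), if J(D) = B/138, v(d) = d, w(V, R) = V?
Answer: -1096856/23 ≈ -47689.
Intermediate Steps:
Z(p) = 2 + p² + 2*p²*(2 + p) (Z(p) = (p² + ((p + 2)*(p + p))*p) + 2 = (p² + ((2 + p)*(2*p))*p) + 2 = (p² + (2*p*(2 + p))*p) + 2 = (p² + 2*p²*(2 + p)) + 2 = 2 + p² + 2*p²*(2 + p))
J(D) = -37/23 (J(D) = -222/138 = -222*1/138 = -37/23)
-47691 - J(Z(1)) = -47691 - 1*(-37/23) = -47691 + 37/23 = -1096856/23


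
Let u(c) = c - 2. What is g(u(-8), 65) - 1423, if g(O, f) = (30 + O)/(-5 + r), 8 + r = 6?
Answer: -9981/7 ≈ -1425.9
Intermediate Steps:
r = -2 (r = -8 + 6 = -2)
u(c) = -2 + c
g(O, f) = -30/7 - O/7 (g(O, f) = (30 + O)/(-5 - 2) = (30 + O)/(-7) = (30 + O)*(-1/7) = -30/7 - O/7)
g(u(-8), 65) - 1423 = (-30/7 - (-2 - 8)/7) - 1423 = (-30/7 - 1/7*(-10)) - 1423 = (-30/7 + 10/7) - 1423 = -20/7 - 1423 = -9981/7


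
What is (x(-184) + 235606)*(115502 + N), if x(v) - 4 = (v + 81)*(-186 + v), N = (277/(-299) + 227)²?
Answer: 4077117844146960/89401 ≈ 4.5605e+10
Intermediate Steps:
N = 4569219216/89401 (N = (277*(-1/299) + 227)² = (-277/299 + 227)² = (67596/299)² = 4569219216/89401 ≈ 51109.)
x(v) = 4 + (-186 + v)*(81 + v) (x(v) = 4 + (v + 81)*(-186 + v) = 4 + (81 + v)*(-186 + v) = 4 + (-186 + v)*(81 + v))
(x(-184) + 235606)*(115502 + N) = ((-15062 + (-184)² - 105*(-184)) + 235606)*(115502 + 4569219216/89401) = ((-15062 + 33856 + 19320) + 235606)*(14895213518/89401) = (38114 + 235606)*(14895213518/89401) = 273720*(14895213518/89401) = 4077117844146960/89401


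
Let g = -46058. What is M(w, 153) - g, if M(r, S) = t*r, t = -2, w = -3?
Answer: 46064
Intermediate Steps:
M(r, S) = -2*r
M(w, 153) - g = -2*(-3) - 1*(-46058) = 6 + 46058 = 46064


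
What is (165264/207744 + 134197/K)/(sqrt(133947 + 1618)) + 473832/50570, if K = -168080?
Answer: 236916/25285 - 263147*sqrt(135565)/12327098973200 ≈ 9.3698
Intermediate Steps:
(165264/207744 + 134197/K)/(sqrt(133947 + 1618)) + 473832/50570 = (165264/207744 + 134197/(-168080))/(sqrt(133947 + 1618)) + 473832/50570 = (165264*(1/207744) + 134197*(-1/168080))/(sqrt(135565)) + 473832*(1/50570) = (3443/4328 - 134197/168080)*(sqrt(135565)/135565) + 236916/25285 = -263147*sqrt(135565)/12327098973200 + 236916/25285 = 236916/25285 - 263147*sqrt(135565)/12327098973200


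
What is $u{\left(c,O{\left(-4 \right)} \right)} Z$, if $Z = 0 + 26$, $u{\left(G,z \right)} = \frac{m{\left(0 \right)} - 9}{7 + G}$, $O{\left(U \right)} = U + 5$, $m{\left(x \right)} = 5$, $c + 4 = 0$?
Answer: $- \frac{104}{3} \approx -34.667$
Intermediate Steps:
$c = -4$ ($c = -4 + 0 = -4$)
$O{\left(U \right)} = 5 + U$
$u{\left(G,z \right)} = - \frac{4}{7 + G}$ ($u{\left(G,z \right)} = \frac{5 - 9}{7 + G} = - \frac{4}{7 + G}$)
$Z = 26$
$u{\left(c,O{\left(-4 \right)} \right)} Z = - \frac{4}{7 - 4} \cdot 26 = - \frac{4}{3} \cdot 26 = \left(-4\right) \frac{1}{3} \cdot 26 = \left(- \frac{4}{3}\right) 26 = - \frac{104}{3}$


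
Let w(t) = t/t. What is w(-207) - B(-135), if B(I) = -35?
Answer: 36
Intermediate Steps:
w(t) = 1
w(-207) - B(-135) = 1 - 1*(-35) = 1 + 35 = 36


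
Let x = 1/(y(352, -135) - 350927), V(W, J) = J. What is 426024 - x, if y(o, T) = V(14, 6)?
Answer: 149500768105/350921 ≈ 4.2602e+5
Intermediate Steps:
y(o, T) = 6
x = -1/350921 (x = 1/(6 - 350927) = 1/(-350921) = -1/350921 ≈ -2.8496e-6)
426024 - x = 426024 - 1*(-1/350921) = 426024 + 1/350921 = 149500768105/350921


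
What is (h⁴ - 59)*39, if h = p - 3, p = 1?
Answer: -1677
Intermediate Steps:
h = -2 (h = 1 - 3 = -2)
(h⁴ - 59)*39 = ((-2)⁴ - 59)*39 = (16 - 59)*39 = -43*39 = -1677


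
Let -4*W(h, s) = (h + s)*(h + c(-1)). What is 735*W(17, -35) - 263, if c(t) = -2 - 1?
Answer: 46042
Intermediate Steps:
c(t) = -3
W(h, s) = -(-3 + h)*(h + s)/4 (W(h, s) = -(h + s)*(h - 3)/4 = -(h + s)*(-3 + h)/4 = -(-3 + h)*(h + s)/4)
735*W(17, -35) - 263 = 735*(-¼*17² + (¾)*17 + (¾)*(-35) - ¼*17*(-35)) - 263 = 735*(-¼*289 + 51/4 - 105/4 + 595/4) - 263 = 735*(-289/4 + 51/4 - 105/4 + 595/4) - 263 = 735*63 - 263 = 46305 - 263 = 46042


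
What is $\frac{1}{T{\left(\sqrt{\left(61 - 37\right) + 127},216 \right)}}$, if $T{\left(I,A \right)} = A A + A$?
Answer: $\frac{1}{46872} \approx 2.1335 \cdot 10^{-5}$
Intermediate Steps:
$T{\left(I,A \right)} = A + A^{2}$ ($T{\left(I,A \right)} = A^{2} + A = A + A^{2}$)
$\frac{1}{T{\left(\sqrt{\left(61 - 37\right) + 127},216 \right)}} = \frac{1}{216 \left(1 + 216\right)} = \frac{1}{216 \cdot 217} = \frac{1}{46872}$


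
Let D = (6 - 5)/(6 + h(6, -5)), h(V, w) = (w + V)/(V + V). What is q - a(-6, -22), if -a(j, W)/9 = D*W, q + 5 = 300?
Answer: 19159/73 ≈ 262.45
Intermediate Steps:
q = 295 (q = -5 + 300 = 295)
h(V, w) = (V + w)/(2*V) (h(V, w) = (V + w)/((2*V)) = (V + w)*(1/(2*V)) = (V + w)/(2*V))
D = 12/73 (D = (6 - 5)/(6 + (½)*(6 - 5)/6) = 1/(6 + (½)*(⅙)*1) = 1/(6 + 1/12) = 1/(73/12) = 1*(12/73) = 12/73 ≈ 0.16438)
a(j, W) = -108*W/73
q - a(-6, -22) = 295 - (-108)*(-22)/73 = 295 - 1*2376/73 = 295 - 2376/73 = 19159/73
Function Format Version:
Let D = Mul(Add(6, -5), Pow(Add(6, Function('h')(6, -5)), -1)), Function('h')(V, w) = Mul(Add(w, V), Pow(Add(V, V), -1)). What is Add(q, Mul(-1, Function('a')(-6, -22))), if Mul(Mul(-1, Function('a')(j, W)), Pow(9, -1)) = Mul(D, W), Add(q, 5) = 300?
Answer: Rational(19159, 73) ≈ 262.45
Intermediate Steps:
q = 295 (q = Add(-5, 300) = 295)
Function('h')(V, w) = Mul(Rational(1, 2), Pow(V, -1), Add(V, w)) (Function('h')(V, w) = Mul(Add(V, w), Pow(Mul(2, V), -1)) = Mul(Add(V, w), Mul(Rational(1, 2), Pow(V, -1))) = Mul(Rational(1, 2), Pow(V, -1), Add(V, w)))
D = Rational(12, 73) (D = Mul(Add(6, -5), Pow(Add(6, Mul(Rational(1, 2), Pow(6, -1), Add(6, -5))), -1)) = Mul(1, Pow(Add(6, Mul(Rational(1, 2), Rational(1, 6), 1)), -1)) = Mul(1, Pow(Add(6, Rational(1, 12)), -1)) = Mul(1, Pow(Rational(73, 12), -1)) = Mul(1, Rational(12, 73)) = Rational(12, 73) ≈ 0.16438)
Function('a')(j, W) = Mul(Rational(-108, 73), W) (Function('a')(j, W) = Mul(-9, Mul(Rational(12, 73), W)) = Mul(Rational(-108, 73), W))
Add(q, Mul(-1, Function('a')(-6, -22))) = Add(295, Mul(-1, Mul(Rational(-108, 73), -22))) = Add(295, Mul(-1, Rational(2376, 73))) = Add(295, Rational(-2376, 73)) = Rational(19159, 73)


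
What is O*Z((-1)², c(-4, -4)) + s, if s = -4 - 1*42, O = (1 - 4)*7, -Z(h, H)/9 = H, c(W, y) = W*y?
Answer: 2978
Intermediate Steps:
Z(h, H) = -9*H
O = -21 (O = -3*7 = -21)
s = -46 (s = -4 - 42 = -46)
O*Z((-1)², c(-4, -4)) + s = -(-189)*(-4*(-4)) - 46 = -(-189)*16 - 46 = -21*(-144) - 46 = 3024 - 46 = 2978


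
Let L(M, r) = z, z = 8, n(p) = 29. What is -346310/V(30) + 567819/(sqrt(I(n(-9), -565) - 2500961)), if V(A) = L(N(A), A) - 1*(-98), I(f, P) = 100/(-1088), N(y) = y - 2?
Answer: -173155/53 - 2271276*I*sqrt(11564444089)/680261417 ≈ -3267.1 - 359.05*I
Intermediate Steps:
N(y) = -2 + y
I(f, P) = -25/272 (I(f, P) = 100*(-1/1088) = -25/272)
L(M, r) = 8
V(A) = 106 (V(A) = 8 - 1*(-98) = 8 + 98 = 106)
-346310/V(30) + 567819/(sqrt(I(n(-9), -565) - 2500961)) = -346310/106 + 567819/(sqrt(-25/272 - 2500961)) = -346310*1/106 + 567819/(sqrt(-680261417/272)) = -173155/53 + 567819/((I*sqrt(11564444089)/68)) = -173155/53 + 567819*(-4*I*sqrt(11564444089)/680261417) = -173155/53 - 2271276*I*sqrt(11564444089)/680261417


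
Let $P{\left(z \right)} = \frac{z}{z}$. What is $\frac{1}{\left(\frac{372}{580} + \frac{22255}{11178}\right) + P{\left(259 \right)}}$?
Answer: $\frac{1620810}{5887339} \approx 0.2753$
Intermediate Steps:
$P{\left(z \right)} = 1$
$\frac{1}{\left(\frac{372}{580} + \frac{22255}{11178}\right) + P{\left(259 \right)}} = \frac{1}{\left(\frac{372}{580} + \frac{22255}{11178}\right) + 1} = \frac{1}{\left(372 \cdot \frac{1}{580} + 22255 \cdot \frac{1}{11178}\right) + 1} = \frac{1}{\left(\frac{93}{145} + \frac{22255}{11178}\right) + 1} = \frac{1}{\frac{4266529}{1620810} + 1} = \frac{1}{\frac{5887339}{1620810}} = \frac{1620810}{5887339}$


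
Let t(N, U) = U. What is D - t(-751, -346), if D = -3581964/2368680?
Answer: 67998443/197390 ≈ 344.49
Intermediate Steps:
D = -298497/197390 (D = -3581964*1/2368680 = -298497/197390 ≈ -1.5122)
D - t(-751, -346) = -298497/197390 - 1*(-346) = -298497/197390 + 346 = 67998443/197390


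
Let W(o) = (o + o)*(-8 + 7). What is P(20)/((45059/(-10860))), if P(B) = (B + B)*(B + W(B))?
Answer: 8688000/45059 ≈ 192.81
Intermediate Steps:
W(o) = -2*o (W(o) = (2*o)*(-1) = -2*o)
P(B) = -2*B² (P(B) = (B + B)*(B - 2*B) = (2*B)*(-B) = -2*B²)
P(20)/((45059/(-10860))) = (-2*20²)/((45059/(-10860))) = (-2*400)/((45059*(-1/10860))) = -800/(-45059/10860) = -800*(-10860/45059) = 8688000/45059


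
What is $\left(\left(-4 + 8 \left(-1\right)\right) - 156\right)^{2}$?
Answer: $28224$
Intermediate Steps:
$\left(\left(-4 + 8 \left(-1\right)\right) - 156\right)^{2} = \left(\left(-4 - 8\right) - 156\right)^{2} = \left(-12 - 156\right)^{2} = \left(-168\right)^{2} = 28224$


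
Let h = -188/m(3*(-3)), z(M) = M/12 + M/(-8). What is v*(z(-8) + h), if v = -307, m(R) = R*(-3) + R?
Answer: 27937/9 ≈ 3104.1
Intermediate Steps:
m(R) = -2*R (m(R) = -3*R + R = -2*R)
z(M) = -M/24 (z(M) = M*(1/12) + M*(-1/8) = M/12 - M/8 = -M/24)
h = -94/9 (h = -188/((-6*(-3))) = -188/((-2*(-9))) = -188/18 = -188*1/18 = -94/9 ≈ -10.444)
v*(z(-8) + h) = -307*(-1/24*(-8) - 94/9) = -307*(1/3 - 94/9) = -307*(-91/9) = 27937/9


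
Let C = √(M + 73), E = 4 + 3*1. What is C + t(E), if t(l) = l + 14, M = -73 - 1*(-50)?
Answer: 21 + 5*√2 ≈ 28.071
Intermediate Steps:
M = -23 (M = -73 + 50 = -23)
E = 7 (E = 4 + 3 = 7)
C = 5*√2 (C = √(-23 + 73) = √50 = 5*√2 ≈ 7.0711)
t(l) = 14 + l
C + t(E) = 5*√2 + (14 + 7) = 5*√2 + 21 = 21 + 5*√2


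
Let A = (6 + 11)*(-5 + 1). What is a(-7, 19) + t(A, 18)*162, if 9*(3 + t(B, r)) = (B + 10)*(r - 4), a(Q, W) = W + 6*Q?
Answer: -15125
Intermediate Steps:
A = -68 (A = 17*(-4) = -68)
t(B, r) = -3 + (-4 + r)*(10 + B)/9 (t(B, r) = -3 + ((B + 10)*(r - 4))/9 = -3 + ((10 + B)*(-4 + r))/9 = -3 + ((-4 + r)*(10 + B))/9 = -3 + (-4 + r)*(10 + B)/9)
a(-7, 19) + t(A, 18)*162 = (19 + 6*(-7)) + (-67/9 - 4/9*(-68) + (10/9)*18 + (1/9)*(-68)*18)*162 = (19 - 42) + (-67/9 + 272/9 + 20 - 136)*162 = -23 - 839/9*162 = -23 - 15102 = -15125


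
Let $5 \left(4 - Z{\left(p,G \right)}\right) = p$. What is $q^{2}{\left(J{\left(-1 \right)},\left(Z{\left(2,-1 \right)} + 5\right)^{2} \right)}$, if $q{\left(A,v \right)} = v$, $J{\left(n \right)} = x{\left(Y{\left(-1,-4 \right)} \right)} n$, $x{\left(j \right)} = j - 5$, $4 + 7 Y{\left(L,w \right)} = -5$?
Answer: $\frac{3418801}{625} \approx 5470.1$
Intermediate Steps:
$Z{\left(p,G \right)} = 4 - \frac{p}{5}$
$Y{\left(L,w \right)} = - \frac{9}{7}$ ($Y{\left(L,w \right)} = - \frac{4}{7} + \frac{1}{7} \left(-5\right) = - \frac{4}{7} - \frac{5}{7} = - \frac{9}{7}$)
$x{\left(j \right)} = -5 + j$
$J{\left(n \right)} = - \frac{44 n}{7}$ ($J{\left(n \right)} = \left(-5 - \frac{9}{7}\right) n = - \frac{44 n}{7}$)
$q^{2}{\left(J{\left(-1 \right)},\left(Z{\left(2,-1 \right)} + 5\right)^{2} \right)} = \left(\left(\left(4 - \frac{2}{5}\right) + 5\right)^{2}\right)^{2} = \left(\left(\frac{18}{5} + 5\right)^{2}\right)^{2} = \left(\left(\frac{43}{5}\right)^{2}\right)^{2} = \left(\frac{1849}{25}\right)^{2} = \frac{3418801}{625}$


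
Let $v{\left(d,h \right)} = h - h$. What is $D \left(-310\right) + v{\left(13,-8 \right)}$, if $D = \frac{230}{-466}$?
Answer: $\frac{35650}{233} \approx 153.0$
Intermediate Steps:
$D = - \frac{115}{233}$ ($D = 230 \left(- \frac{1}{466}\right) = - \frac{115}{233} \approx -0.49356$)
$v{\left(d,h \right)} = 0$
$D \left(-310\right) + v{\left(13,-8 \right)} = \left(- \frac{115}{233}\right) \left(-310\right) + 0 = \frac{35650}{233} + 0 = \frac{35650}{233}$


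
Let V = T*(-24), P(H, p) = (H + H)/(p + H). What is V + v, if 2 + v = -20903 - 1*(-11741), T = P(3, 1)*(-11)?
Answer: -8768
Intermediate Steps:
P(H, p) = 2*H/(H + p) (P(H, p) = (2*H)/(H + p) = 2*H/(H + p))
T = -33/2 (T = (2*3/(3 + 1))*(-11) = (2*3/4)*(-11) = (2*3*(¼))*(-11) = (3/2)*(-11) = -33/2 ≈ -16.500)
v = -9164 (v = -2 + (-20903 - 1*(-11741)) = -2 + (-20903 + 11741) = -2 - 9162 = -9164)
V = 396 (V = -33/2*(-24) = 396)
V + v = 396 - 9164 = -8768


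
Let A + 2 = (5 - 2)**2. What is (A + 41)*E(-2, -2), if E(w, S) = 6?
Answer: 288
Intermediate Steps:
A = 7 (A = -2 + (5 - 2)**2 = -2 + 3**2 = -2 + 9 = 7)
(A + 41)*E(-2, -2) = (7 + 41)*6 = 48*6 = 288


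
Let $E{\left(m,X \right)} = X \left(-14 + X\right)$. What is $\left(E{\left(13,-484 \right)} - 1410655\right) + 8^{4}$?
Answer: $-1165527$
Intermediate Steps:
$\left(E{\left(13,-484 \right)} - 1410655\right) + 8^{4} = \left(- 484 \left(-14 - 484\right) - 1410655\right) + 8^{4} = \left(\left(-484\right) \left(-498\right) - 1410655\right) + 4096 = \left(241032 - 1410655\right) + 4096 = -1169623 + 4096 = -1165527$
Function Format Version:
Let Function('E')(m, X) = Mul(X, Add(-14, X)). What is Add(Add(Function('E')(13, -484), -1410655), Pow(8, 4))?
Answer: -1165527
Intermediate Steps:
Add(Add(Function('E')(13, -484), -1410655), Pow(8, 4)) = Add(Add(Mul(-484, Add(-14, -484)), -1410655), Pow(8, 4)) = Add(Add(Mul(-484, -498), -1410655), 4096) = Add(Add(241032, -1410655), 4096) = Add(-1169623, 4096) = -1165527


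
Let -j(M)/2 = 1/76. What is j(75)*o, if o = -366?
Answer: 183/19 ≈ 9.6316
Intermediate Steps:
j(M) = -1/38 (j(M) = -2/76 = -2*1/76 = -1/38)
j(75)*o = -1/38*(-366) = 183/19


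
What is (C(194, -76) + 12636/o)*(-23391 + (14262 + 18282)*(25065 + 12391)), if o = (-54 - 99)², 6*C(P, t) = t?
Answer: -4271994763974/289 ≈ -1.4782e+10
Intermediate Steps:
C(P, t) = t/6
o = 23409 (o = (-153)² = 23409)
(C(194, -76) + 12636/o)*(-23391 + (14262 + 18282)*(25065 + 12391)) = ((⅙)*(-76) + 12636/23409)*(-23391 + (14262 + 18282)*(25065 + 12391)) = (-38/3 + 12636*(1/23409))*(-23391 + 32544*37456) = (-38/3 + 156/289)*(-23391 + 1218968064) = -10514/867*1218944673 = -4271994763974/289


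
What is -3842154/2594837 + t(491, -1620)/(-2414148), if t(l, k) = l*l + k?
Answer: -9896890657649/6264320553876 ≈ -1.5799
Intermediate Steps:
t(l, k) = k + l**2 (t(l, k) = l**2 + k = k + l**2)
-3842154/2594837 + t(491, -1620)/(-2414148) = -3842154/2594837 + (-1620 + 491**2)/(-2414148) = -3842154*1/2594837 + (-1620 + 241081)*(-1/2414148) = -3842154/2594837 + 239461*(-1/2414148) = -3842154/2594837 - 239461/2414148 = -9896890657649/6264320553876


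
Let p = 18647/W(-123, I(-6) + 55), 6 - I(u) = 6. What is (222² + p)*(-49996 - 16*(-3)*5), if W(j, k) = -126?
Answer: -22003300898/9 ≈ -2.4448e+9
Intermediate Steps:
I(u) = 0 (I(u) = 6 - 1*6 = 6 - 6 = 0)
p = -18647/126 (p = 18647/(-126) = 18647*(-1/126) = -18647/126 ≈ -147.99)
(222² + p)*(-49996 - 16*(-3)*5) = (222² - 18647/126)*(-49996 - 16*(-3)*5) = (49284 - 18647/126)*(-49996 + 48*5) = 6191137*(-49996 + 240)/126 = (6191137/126)*(-49756) = -22003300898/9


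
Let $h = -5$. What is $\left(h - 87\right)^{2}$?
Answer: $8464$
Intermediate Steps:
$\left(h - 87\right)^{2} = \left(-5 - 87\right)^{2} = \left(-92\right)^{2} = 8464$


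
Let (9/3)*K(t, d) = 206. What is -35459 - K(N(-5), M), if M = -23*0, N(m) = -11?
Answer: -106583/3 ≈ -35528.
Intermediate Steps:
M = 0 (M = -1*0 = 0)
K(t, d) = 206/3 (K(t, d) = (1/3)*206 = 206/3)
-35459 - K(N(-5), M) = -35459 - 1*206/3 = -35459 - 206/3 = -106583/3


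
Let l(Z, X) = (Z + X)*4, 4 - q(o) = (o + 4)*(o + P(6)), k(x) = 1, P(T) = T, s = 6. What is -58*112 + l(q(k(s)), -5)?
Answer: -6640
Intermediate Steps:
q(o) = 4 - (4 + o)*(6 + o) (q(o) = 4 - (o + 4)*(o + 6) = 4 - (4 + o)*(6 + o))
l(Z, X) = 4*X + 4*Z (l(Z, X) = (X + Z)*4 = 4*X + 4*Z)
-58*112 + l(q(k(s)), -5) = -58*112 + (4*(-5) + 4*(-20 - 1*1² - 10*1)) = -6496 + (-20 + 4*(-20 - 1*1 - 10)) = -6496 + (-20 + 4*(-20 - 1 - 10)) = -6496 + (-20 + 4*(-31)) = -6496 + (-20 - 124) = -6496 - 144 = -6640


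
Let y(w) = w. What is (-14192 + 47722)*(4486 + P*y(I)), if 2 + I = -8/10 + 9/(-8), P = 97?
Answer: 550599483/4 ≈ 1.3765e+8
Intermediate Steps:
I = -157/40 (I = -2 + (-8/10 + 9/(-8)) = -2 + (-8*1/10 + 9*(-1/8)) = -2 + (-4/5 - 9/8) = -2 - 77/40 = -157/40 ≈ -3.9250)
(-14192 + 47722)*(4486 + P*y(I)) = (-14192 + 47722)*(4486 + 97*(-157/40)) = 33530*(4486 - 15229/40) = 33530*(164211/40) = 550599483/4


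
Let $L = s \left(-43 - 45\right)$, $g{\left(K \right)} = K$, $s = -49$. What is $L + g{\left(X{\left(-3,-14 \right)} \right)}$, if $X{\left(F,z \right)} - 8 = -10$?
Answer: $4310$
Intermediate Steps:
$X{\left(F,z \right)} = -2$ ($X{\left(F,z \right)} = 8 - 10 = -2$)
$L = 4312$ ($L = - 49 \left(-43 - 45\right) = \left(-49\right) \left(-88\right) = 4312$)
$L + g{\left(X{\left(-3,-14 \right)} \right)} = 4312 - 2 = 4310$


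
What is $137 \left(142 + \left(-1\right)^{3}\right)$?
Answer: $19317$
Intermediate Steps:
$137 \left(142 + \left(-1\right)^{3}\right) = 137 \left(142 - 1\right) = 137 \cdot 141 = 19317$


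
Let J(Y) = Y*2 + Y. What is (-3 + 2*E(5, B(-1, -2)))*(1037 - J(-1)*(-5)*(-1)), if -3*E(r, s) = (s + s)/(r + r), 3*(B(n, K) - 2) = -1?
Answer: -30508/9 ≈ -3389.8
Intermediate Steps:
B(n, K) = 5/3 (B(n, K) = 2 + (⅓)*(-1) = 2 - ⅓ = 5/3)
J(Y) = 3*Y (J(Y) = 2*Y + Y = 3*Y)
E(r, s) = -s/(3*r) (E(r, s) = -(s + s)/(3*(r + r)) = -2*s/(3*(2*r)) = -2*s*1/(2*r)/3 = -s/(3*r))
(-3 + 2*E(5, B(-1, -2)))*(1037 - J(-1)*(-5)*(-1)) = (-3 + 2*(-⅓*5/3/5))*(1037 - (3*(-1))*(-5)*(-1)) = (-3 + 2*(-⅓*5/3*⅕))*(1037 - (-3*(-5))*(-1)) = (-3 + 2*(-⅑))*(1037 - 15*(-1)) = (-3 - 2/9)*(1037 - 1*(-15)) = -29*(1037 + 15)/9 = -29/9*1052 = -30508/9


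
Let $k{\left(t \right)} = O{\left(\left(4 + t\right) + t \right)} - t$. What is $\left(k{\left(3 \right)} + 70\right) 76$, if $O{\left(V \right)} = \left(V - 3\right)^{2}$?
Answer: $8816$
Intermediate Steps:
$O{\left(V \right)} = \left(-3 + V\right)^{2}$
$k{\left(t \right)} = \left(1 + 2 t\right)^{2} - t$ ($k{\left(t \right)} = \left(-3 + \left(\left(4 + t\right) + t\right)\right)^{2} - t = \left(-3 + \left(4 + 2 t\right)\right)^{2} - t = \left(1 + 2 t\right)^{2} - t$)
$\left(k{\left(3 \right)} + 70\right) 76 = \left(\left(\left(1 + 2 \cdot 3\right)^{2} - 3\right) + 70\right) 76 = \left(\left(\left(1 + 6\right)^{2} - 3\right) + 70\right) 76 = \left(\left(7^{2} - 3\right) + 70\right) 76 = \left(\left(49 - 3\right) + 70\right) 76 = \left(46 + 70\right) 76 = 116 \cdot 76 = 8816$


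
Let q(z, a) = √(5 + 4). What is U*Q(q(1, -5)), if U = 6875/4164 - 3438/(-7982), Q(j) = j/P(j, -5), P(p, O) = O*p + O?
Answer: -34596041/110790160 ≈ -0.31227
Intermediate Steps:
P(p, O) = O + O*p
q(z, a) = 3 (q(z, a) = √9 = 3)
Q(j) = j/(-5 - 5*j) (Q(j) = j/((-5*(1 + j))) = j/(-5 - 5*j))
U = 34596041/16618524 (U = 6875*(1/4164) - 3438*(-1/7982) = 6875/4164 + 1719/3991 = 34596041/16618524 ≈ 2.0818)
U*Q(q(1, -5)) = 34596041*((⅕)*3/(-1 - 1*3))/16618524 = 34596041*((⅕)*3/(-1 - 3))/16618524 = 34596041*((⅕)*3/(-4))/16618524 = 34596041*((⅕)*3*(-¼))/16618524 = (34596041/16618524)*(-3/20) = -34596041/110790160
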